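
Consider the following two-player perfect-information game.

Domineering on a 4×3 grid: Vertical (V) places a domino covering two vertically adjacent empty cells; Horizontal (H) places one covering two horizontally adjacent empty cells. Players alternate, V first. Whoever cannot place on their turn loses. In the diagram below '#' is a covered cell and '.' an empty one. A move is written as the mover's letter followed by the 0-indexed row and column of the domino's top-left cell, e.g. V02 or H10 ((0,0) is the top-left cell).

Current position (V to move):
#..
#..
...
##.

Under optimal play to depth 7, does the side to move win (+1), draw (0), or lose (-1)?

p1 V@[#../#../.../##.]: V01[##./##./.../##.]+1* V02[#.#/#.#/.../##.]+1 V11[#../##./.#./##.]+1 V12[#../#.#/..#/##.]+1 V22[#../#../..#/###]-1
p2 H@[##./##./.../##.]: H20[##./##./##./##.]-1* H21[##./##./.##/##.]-1
p3 V@[##./##./##./##.]: V02[###/###/##./##.]+1* V12[##./###/###/##.]+1 V22[##./##./###/###]+1
p4 H@[###/###/##./##.] terminal -1; root [#../#../.../##.] d7

value(#../#../.../##., V) = +1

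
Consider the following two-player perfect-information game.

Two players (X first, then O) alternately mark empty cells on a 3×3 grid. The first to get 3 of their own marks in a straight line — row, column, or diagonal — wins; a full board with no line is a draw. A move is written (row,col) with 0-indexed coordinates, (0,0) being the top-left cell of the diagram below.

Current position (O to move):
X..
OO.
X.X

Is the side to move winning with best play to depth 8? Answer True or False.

[X../OO./X.X] O move#1: (0,1):-1/XO./OO./X.X, (0,2):-1/X.O/OO./X.X, (1,2):+1/X../OOO/X.X*, (2,1):+1/X../OO./XOX
[X../OOO/X.X] end (terminal -1, X#2); searched X../OO./X.X to 8

O winning at [X../OO./X.X]: True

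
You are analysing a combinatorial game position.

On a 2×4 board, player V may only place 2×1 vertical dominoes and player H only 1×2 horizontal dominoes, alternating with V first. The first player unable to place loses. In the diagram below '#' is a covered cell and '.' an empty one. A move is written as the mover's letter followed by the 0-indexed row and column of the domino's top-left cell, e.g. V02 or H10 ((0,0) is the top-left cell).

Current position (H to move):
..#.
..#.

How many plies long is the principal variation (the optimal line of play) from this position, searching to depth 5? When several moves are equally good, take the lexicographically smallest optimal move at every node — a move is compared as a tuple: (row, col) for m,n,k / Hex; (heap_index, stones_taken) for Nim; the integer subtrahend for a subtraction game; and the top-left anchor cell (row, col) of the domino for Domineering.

p1 H@[..#./..#.]: H00[###./..#.]+1* H10[..#./###.]+1
p2 V@[###./..#.]: V03[####/..##]-1*
p3 H@[####/..##]: H10[####/####]+1*
p4 V@[####/####] terminal -1; root [..#./..#.] d5

PV length from [..#./..#.]: 3 plies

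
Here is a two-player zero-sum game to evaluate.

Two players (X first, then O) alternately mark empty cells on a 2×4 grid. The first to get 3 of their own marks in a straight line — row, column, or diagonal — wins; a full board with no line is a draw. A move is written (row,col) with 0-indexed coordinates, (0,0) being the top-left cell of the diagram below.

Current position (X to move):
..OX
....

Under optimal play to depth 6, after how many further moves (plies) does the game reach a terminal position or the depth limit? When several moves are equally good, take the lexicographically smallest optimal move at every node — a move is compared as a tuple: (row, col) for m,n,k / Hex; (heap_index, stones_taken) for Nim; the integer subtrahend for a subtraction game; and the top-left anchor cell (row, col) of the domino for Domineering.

PV length from [..OX/....]: 6 plies

ply 1, X at ..OX/.... | (0,0)=+0→X.OX/....*; (0,1)=+0→.XOX/....; (1,0)=+0→..OX/X...; (1,1)=+0→..OX/.X..; (1,2)=+0→..OX/..X.; (1,3)=+0→..OX/...X
ply 2, O at X.OX/.... | (0,1)=+0→XOOX/....*; (1,0)=+0→X.OX/O...; (1,1)=+0→X.OX/.O..; (1,2)=+0→X.OX/..O.; (1,3)=+0→X.OX/...O
ply 3, X at XOOX/.... | (1,0)=+0→XOOX/X...*; (1,1)=+0→XOOX/.X..; (1,2)=+0→XOOX/..X.; (1,3)=+0→XOOX/...X
ply 4, O at XOOX/X... | (1,1)=+0→XOOX/XO..*; (1,2)=+0→XOOX/X.O.; (1,3)=+0→XOOX/X..O
ply 5, X at XOOX/XO.. | (1,2)=+0→XOOX/XOX.*; (1,3)=+0→XOOX/XO.X
ply 6, O at XOOX/XOX. | (1,3)=+0→XOOX/XOXO*
ply 7: XOOX/XOXO is terminal +0 (X); from ..OX/.... depth 6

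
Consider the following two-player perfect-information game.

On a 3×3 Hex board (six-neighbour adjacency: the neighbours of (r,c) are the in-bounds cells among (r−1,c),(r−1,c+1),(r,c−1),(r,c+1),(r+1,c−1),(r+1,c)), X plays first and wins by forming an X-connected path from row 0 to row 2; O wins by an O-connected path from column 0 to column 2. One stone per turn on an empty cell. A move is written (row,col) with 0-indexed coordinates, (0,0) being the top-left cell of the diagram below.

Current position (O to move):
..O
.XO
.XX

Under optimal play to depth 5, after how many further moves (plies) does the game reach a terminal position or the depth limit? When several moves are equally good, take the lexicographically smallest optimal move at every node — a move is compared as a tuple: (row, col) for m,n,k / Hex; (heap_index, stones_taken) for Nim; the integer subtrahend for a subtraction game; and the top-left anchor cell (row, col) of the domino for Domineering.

p1 O@[..O/.XO/.XX]: (0,0)[O.O/.XO/.XX]-1 (0,1)[.OO/.XO/.XX]+1* (1,0)[..O/OXO/.XX]-1 (2,0)[..O/.XO/OXX]-1
p2 X@[.OO/.XO/.XX]: (0,0)[XOO/.XO/.XX]-1* (1,0)[.OO/XXO/.XX]-1 (2,0)[.OO/.XO/XXX]-1
p3 O@[XOO/.XO/.XX]: (1,0)[XOO/OXO/.XX]+1* (2,0)[XOO/.XO/OXX]-1
p4 X@[XOO/OXO/.XX] terminal -1; root [..O/.XO/.XX] d5

PV length from [..O/.XO/.XX]: 3 plies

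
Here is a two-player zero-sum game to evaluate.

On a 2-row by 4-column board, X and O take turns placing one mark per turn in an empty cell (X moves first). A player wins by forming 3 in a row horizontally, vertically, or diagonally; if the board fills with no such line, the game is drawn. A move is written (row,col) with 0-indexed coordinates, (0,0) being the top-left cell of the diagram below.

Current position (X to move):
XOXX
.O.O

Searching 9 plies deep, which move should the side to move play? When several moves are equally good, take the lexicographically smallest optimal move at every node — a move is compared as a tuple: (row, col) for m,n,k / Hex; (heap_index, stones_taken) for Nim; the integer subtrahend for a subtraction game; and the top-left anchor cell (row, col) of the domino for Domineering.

ply 1, X at XOXX/.O.O | (1,0)=-1→XOXX/XO.O; (1,2)=+0→XOXX/.OXO*
ply 2, O at XOXX/.OXO | (1,0)=+0→XOXX/OOXO*
ply 3: XOXX/OOXO is terminal +0 (X); from XOXX/.O.O depth 9

X's best at [XOXX/.O.O]: (1,2)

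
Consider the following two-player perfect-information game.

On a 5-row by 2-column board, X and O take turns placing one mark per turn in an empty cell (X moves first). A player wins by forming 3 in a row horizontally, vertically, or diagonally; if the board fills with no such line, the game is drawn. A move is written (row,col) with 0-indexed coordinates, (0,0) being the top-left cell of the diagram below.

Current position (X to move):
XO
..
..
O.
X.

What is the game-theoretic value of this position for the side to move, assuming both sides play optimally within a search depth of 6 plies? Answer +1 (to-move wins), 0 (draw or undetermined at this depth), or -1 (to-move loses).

p1 X@[XO/../../O./X.]: (1,0)[XO/X./../O./X.]+0* (1,1)[XO/.X/../O./X.]+0 (2,0)[XO/../X./O./X.]+0 (2,1)[XO/../.X/O./X.]+0 (3,1)[XO/../../OX/X.]+0 (4,1)[XO/../../O./XX]+0
p2 O@[XO/X./../O./X.]: (1,1)[XO/XO/../O./X.]-1 (2,0)[XO/X./O./O./X.]+0* (2,1)[XO/X./.O/O./X.]-1 (3,1)[XO/X./../OO/X.]-1 (4,1)[XO/X./../O./XO]-1
p3 X@[XO/X./O./O./X.]: (1,1)[XO/XX/O./O./X.]+0* (2,1)[XO/X./OX/O./X.]+0 (3,1)[XO/X./O./OX/X.]+0 (4,1)[XO/X./O./O./XX]+0
p4 O@[XO/XX/O./O./X.]: (2,1)[XO/XX/OO/O./X.]+0* (3,1)[XO/XX/O./OO/X.]+0 (4,1)[XO/XX/O./O./XO]+0
p5 X@[XO/XX/OO/O./X.]: (3,1)[XO/XX/OO/OX/X.]+0* (4,1)[XO/XX/OO/O./XX]+0
p6 O@[XO/XX/OO/OX/X.]: (4,1)[XO/XX/OO/OX/XO]+0*
p7 X@[XO/XX/OO/OX/XO] terminal +0; root [XO/../../O./X.] d6

value(XO/../../O./X., X) = 0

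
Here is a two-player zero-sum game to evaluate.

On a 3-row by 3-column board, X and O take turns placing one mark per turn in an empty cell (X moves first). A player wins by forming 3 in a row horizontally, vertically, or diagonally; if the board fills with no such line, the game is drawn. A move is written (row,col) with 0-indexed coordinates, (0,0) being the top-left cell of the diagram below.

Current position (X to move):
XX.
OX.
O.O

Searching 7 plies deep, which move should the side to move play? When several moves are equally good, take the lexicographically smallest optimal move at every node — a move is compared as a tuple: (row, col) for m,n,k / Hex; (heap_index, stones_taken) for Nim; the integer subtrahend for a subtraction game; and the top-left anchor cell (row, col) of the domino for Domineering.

X's best at [XX./OX./O.O]: (0,2)

[XX./OX./O.O] X move#1: (0,2):+1/XXX/OX./O.O*, (1,2):-1/XX./OXX/O.O, (2,1):+1/XX./OX./OXO
[XXX/OX./O.O] end (terminal -1, O#2); searched XX./OX./O.O to 7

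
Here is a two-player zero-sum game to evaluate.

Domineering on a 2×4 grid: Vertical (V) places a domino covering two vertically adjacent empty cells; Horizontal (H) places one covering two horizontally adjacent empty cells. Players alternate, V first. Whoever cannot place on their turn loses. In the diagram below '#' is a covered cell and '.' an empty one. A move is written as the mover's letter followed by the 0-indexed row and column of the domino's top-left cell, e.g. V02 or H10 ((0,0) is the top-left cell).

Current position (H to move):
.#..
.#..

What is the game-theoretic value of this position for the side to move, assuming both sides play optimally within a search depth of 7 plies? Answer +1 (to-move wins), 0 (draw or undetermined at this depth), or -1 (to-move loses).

[.#../.#..] H move#1: H02:+1/.###/.#..*, H12:+1/.#../.###
[.###/.#..] V move#2: V00:-1/####/##..*
[####/##..] H move#3: H12:+1/####/####*
[####/####] end (terminal -1, V#4); searched .#../.#.. to 7

value(.#../.#.., H) = +1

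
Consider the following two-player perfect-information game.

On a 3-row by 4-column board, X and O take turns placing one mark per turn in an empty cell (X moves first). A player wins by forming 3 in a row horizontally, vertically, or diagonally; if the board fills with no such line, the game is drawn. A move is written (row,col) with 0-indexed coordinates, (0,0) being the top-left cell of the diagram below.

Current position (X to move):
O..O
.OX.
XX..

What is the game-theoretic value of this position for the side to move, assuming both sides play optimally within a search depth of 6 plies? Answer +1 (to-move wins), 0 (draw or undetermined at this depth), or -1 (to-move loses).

[O..O/.OX./XX..] X move#1: (0,1):-1/OX.O/.OX./XX.., (0,2):-1/O.XO/.OX./XX.., (1,0):-1/O..O/XOX./XX.., (1,3):-1/O..O/.OXX/XX.., (2,2):+1/O..O/.OX./XXX.*, (2,3):-1/O..O/.OX./XX.X
[O..O/.OX./XXX.] end (terminal -1, O#2); searched O..O/.OX./XX.. to 6

value(O..O/.OX./XX.., X) = +1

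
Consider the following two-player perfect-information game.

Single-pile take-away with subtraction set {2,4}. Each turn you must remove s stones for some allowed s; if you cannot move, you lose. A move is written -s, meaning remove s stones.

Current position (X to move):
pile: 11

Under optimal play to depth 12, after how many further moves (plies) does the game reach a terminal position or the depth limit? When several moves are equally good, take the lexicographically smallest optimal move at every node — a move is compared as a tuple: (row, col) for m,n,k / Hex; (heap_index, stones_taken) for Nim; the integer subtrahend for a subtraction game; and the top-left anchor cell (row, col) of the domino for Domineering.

PV length from [11]: 3 plies

p1 X@[11]: -2[9]-1 -4[7]+1*
p2 O@[7]: -2[5]-1* -4[3]-1
p3 X@[5]: -2[3]-1 -4[1]+1*
p4 O@[1] terminal -1; root [11] d12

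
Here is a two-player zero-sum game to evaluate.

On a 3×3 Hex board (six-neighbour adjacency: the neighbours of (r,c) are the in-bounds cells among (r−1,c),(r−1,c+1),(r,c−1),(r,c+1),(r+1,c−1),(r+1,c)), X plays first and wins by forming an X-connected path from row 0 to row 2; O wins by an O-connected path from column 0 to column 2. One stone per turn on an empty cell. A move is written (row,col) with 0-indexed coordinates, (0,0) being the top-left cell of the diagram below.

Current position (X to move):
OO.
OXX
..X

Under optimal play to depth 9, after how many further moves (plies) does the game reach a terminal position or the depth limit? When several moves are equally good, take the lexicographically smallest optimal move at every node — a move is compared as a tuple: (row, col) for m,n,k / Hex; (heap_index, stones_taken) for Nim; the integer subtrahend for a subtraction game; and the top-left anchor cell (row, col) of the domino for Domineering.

ply 1, X at OO./OXX/..X | (0,2)=+1→OOX/OXX/..X*; (2,0)=-1→OO./OXX/X.X; (2,1)=-1→OO./OXX/.XX
ply 2: OOX/OXX/..X is terminal -1 (O); from OO./OXX/..X depth 9

PV length from [OO./OXX/..X]: 1 ply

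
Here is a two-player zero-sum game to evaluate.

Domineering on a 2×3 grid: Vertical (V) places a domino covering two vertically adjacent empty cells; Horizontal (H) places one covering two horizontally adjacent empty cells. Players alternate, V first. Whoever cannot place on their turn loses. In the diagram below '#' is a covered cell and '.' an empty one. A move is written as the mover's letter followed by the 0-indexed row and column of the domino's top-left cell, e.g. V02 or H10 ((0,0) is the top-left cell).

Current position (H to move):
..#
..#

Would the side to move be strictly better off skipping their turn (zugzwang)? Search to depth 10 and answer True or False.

ply 1, H at ..#/..# | H00=+1→###/..#*; H10=+1→..#/###
ply 2: ###/..# is terminal -1 (V); from ..#/..# depth 10
pass branch (V moves first from the same position):
  | ply 1, V at ..#/..# | V00=+1→#.#/#.#*; V01=+1→.##/.##
  | ply 2: #.#/#.# is terminal -1 (H); from ..#/..# depth 10
H moving scores +1; H passing scores -1

zugzwang(..#/..#, H) = False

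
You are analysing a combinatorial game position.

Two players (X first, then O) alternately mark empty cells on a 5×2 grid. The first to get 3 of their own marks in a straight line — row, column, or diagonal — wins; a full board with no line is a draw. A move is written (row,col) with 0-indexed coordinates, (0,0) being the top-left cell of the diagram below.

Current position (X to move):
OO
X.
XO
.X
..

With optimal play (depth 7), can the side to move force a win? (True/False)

X winning at [OO/X./XO/.X/..]: True

ply 1, X at OO/X./XO/.X/.. | (1,1)=+0→OO/XX/XO/.X/..; (3,0)=+1→OO/X./XO/XX/..*; (4,0)=-1→OO/X./XO/.X/X.; (4,1)=-1→OO/X./XO/.X/.X
ply 2: OO/X./XO/XX/.. is terminal -1 (O); from OO/X./XO/.X/.. depth 7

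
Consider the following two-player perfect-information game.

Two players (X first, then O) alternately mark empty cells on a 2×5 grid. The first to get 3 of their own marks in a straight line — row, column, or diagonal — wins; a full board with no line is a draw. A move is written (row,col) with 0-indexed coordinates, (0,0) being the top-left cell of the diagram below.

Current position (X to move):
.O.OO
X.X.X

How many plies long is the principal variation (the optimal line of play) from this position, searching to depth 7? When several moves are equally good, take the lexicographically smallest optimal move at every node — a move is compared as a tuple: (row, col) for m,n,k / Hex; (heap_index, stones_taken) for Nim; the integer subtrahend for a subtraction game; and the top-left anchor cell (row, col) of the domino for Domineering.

p1 X@[.O.OO/X.X.X]: (0,0)[XO.OO/X.X.X]-1 (0,2)[.OXOO/X.X.X]+1* (1,1)[.O.OO/XXX.X]+1 (1,3)[.O.OO/X.XXX]+1
p2 O@[.OXOO/X.X.X]: (0,0)[OOXOO/X.X.X]-1* (1,1)[.OXOO/XOX.X]-1 (1,3)[.OXOO/X.XOX]-1
p3 X@[OOXOO/X.X.X]: (1,1)[OOXOO/XXX.X]+1* (1,3)[OOXOO/X.XXX]+1
p4 O@[OOXOO/XXX.X] terminal -1; root [.O.OO/X.X.X] d7

PV length from [.O.OO/X.X.X]: 3 plies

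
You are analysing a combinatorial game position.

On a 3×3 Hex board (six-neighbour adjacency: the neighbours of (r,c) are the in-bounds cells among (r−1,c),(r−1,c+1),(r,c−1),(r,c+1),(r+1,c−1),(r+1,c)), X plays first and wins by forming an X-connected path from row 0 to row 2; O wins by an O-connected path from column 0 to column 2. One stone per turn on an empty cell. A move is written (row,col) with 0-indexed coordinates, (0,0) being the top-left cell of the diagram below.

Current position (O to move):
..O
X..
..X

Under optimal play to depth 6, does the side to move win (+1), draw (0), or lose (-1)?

value(..O/X../..X, O) = -1

p1 O@[..O/X../..X]: (0,0)[O.O/X../..X]-1* (0,1)[.OO/X../..X]-1 (1,1)[..O/XO./..X]-1 (1,2)[..O/X.O/..X]-1 (2,0)[..O/X../O.X]-1 (2,1)[..O/X../.OX]-1
p2 X@[O.O/X../..X]: (0,1)[OXO/X../..X]+1* (1,1)[O.O/XX./..X]-1 (1,2)[O.O/X.X/..X]-1 (2,0)[O.O/X../X.X]-1 (2,1)[O.O/X../.XX]-1
p3 O@[OXO/X../..X]: (1,1)[OXO/XO./..X]-1* (1,2)[OXO/X.O/..X]-1 (2,0)[OXO/X../O.X]-1 (2,1)[OXO/X../.OX]-1
p4 X@[OXO/XO./..X]: (1,2)[OXO/XOX/..X]-1 (2,0)[OXO/XO./X.X]+1* (2,1)[OXO/XO./.XX]-1
p5 O@[OXO/XO./X.X] terminal -1; root [..O/X../..X] d6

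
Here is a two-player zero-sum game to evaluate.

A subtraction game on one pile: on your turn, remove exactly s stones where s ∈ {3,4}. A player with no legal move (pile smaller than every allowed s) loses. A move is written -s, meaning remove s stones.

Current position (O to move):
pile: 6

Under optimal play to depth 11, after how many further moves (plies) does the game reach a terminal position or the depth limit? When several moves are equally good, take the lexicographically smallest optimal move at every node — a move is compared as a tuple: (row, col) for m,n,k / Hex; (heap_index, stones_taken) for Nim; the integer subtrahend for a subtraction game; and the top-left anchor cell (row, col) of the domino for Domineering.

[6] O move#1: -3:-1/3, -4:+1/2*
[2] end (terminal -1, X#2); searched 6 to 11

PV length from [6]: 1 ply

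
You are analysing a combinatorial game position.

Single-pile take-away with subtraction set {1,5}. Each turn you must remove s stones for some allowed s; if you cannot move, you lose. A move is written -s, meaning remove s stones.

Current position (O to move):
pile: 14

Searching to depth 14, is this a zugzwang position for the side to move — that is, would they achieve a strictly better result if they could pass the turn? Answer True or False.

zugzwang(14, O) = True

p1 O@[14]: -1[13]-1* -5[9]-1
p2 X@[13]: -1[12]+1* -5[8]+1
p3 O@[12]: -1[11]-1* -5[7]-1
p4 X@[11]: -1[10]+1* -5[6]+1
p5 O@[10]: -1[9]-1* -5[5]-1
p6 X@[9]: -1[8]+1* -5[4]+1
p7 O@[8]: -1[7]-1* -5[3]-1
p8 X@[7]: -1[6]+1* -5[2]+1
p9 O@[6]: -1[5]-1* -5[1]-1
p10 X@[5]: -1[4]+1* -5[0]+1
p11 O@[4]: -1[3]-1*
p12 X@[3]: -1[2]+1*
p13 O@[2]: -1[1]-1*
p14 X@[1]: -1[0]+1*
p15 O@[0] terminal -1; root [14] d14
if O skipped the turn, X would face:
~ p1 X@[14]: -1[13]-1* -5[9]-1
~ p2 O@[13]: -1[12]+1* -5[8]+1
~ p3 X@[12]: -1[11]-1* -5[7]-1
~ p4 O@[11]: -1[10]+1* -5[6]+1
~ p5 X@[10]: -1[9]-1* -5[5]-1
~ p6 O@[9]: -1[8]+1* -5[4]+1
~ p7 X@[8]: -1[7]-1* -5[3]-1
~ p8 O@[7]: -1[6]+1* -5[2]+1
~ p9 X@[6]: -1[5]-1* -5[1]-1
~ p10 O@[5]: -1[4]+1* -5[0]+1
~ p11 X@[4]: -1[3]-1*
~ p12 O@[3]: -1[2]+1*
~ p13 X@[2]: -1[1]-1*
~ p14 O@[1]: -1[0]+1*
~ p15 X@[0] terminal -1; root [14] d14
compare (O): move=-1 vs pass=+1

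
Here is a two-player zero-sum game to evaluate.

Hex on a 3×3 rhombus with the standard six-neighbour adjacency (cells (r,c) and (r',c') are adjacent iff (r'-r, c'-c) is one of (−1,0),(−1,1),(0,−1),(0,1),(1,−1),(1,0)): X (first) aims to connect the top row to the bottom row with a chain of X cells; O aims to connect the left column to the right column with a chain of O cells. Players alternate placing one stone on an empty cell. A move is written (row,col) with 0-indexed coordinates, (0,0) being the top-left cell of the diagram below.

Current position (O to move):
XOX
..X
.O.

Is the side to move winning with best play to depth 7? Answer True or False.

p1 O@[XOX/..X/.O.]: (1,0)[XOX/O.X/.O.]-1* (1,1)[XOX/.OX/.O.]-1 (2,0)[XOX/..X/OO.]-1 (2,2)[XOX/..X/.OO]-1
p2 X@[XOX/O.X/.O.]: (1,1)[XOX/OXX/.O.]+1* (2,0)[XOX/O.X/XO.]+1 (2,2)[XOX/O.X/.OX]+1
p3 O@[XOX/OXX/.O.]: (2,0)[XOX/OXX/OO.]-1* (2,2)[XOX/OXX/.OO]-1
p4 X@[XOX/OXX/OO.]: (2,2)[XOX/OXX/OOX]+1*
p5 O@[XOX/OXX/OOX] terminal -1; root [XOX/..X/.O.] d7

O winning at [XOX/..X/.O.]: False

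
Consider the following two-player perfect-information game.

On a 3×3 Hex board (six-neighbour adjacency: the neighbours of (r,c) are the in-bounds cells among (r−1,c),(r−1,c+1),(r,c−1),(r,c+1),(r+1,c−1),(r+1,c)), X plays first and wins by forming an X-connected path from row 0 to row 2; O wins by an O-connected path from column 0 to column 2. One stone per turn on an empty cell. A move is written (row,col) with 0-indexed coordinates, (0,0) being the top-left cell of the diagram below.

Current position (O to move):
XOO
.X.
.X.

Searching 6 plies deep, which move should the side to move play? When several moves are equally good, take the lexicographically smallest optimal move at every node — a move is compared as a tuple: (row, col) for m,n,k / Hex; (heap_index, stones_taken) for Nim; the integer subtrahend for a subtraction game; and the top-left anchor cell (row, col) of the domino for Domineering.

O's best at [XOO/.X./.X.]: (1,0)

ply 1, O at XOO/.X./.X. | (1,0)=+1→XOO/OX./.X.*; (1,2)=-1→XOO/.XO/.X.; (2,0)=-1→XOO/.X./OX.; (2,2)=-1→XOO/.X./.XO
ply 2: XOO/OX./.X. is terminal -1 (X); from XOO/.X./.X. depth 6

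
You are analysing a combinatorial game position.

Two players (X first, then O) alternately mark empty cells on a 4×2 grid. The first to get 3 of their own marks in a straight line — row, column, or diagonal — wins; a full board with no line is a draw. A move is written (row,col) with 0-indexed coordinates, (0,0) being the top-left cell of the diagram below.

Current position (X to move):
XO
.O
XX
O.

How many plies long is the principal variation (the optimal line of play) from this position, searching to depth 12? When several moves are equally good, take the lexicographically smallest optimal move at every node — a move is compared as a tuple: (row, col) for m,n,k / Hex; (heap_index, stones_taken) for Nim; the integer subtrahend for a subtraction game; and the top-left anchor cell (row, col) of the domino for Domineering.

PV length from [XO/.O/XX/O.]: 1 ply

[XO/.O/XX/O.] X move#1: (1,0):+1/XO/XO/XX/O.*, (3,1):+0/XO/.O/XX/OX
[XO/XO/XX/O.] end (terminal -1, O#2); searched XO/.O/XX/O. to 12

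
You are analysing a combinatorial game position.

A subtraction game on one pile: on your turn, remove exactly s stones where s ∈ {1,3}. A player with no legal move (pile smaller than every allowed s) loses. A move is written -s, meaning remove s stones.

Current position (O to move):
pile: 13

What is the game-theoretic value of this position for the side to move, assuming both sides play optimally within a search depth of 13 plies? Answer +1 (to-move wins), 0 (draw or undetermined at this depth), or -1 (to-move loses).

value(13, O) = +1

[13] O move#1: -1:+1/12*, -3:+1/10
[12] X move#2: -1:-1/11*, -3:-1/9
[11] O move#3: -1:+1/10*, -3:+1/8
[10] X move#4: -1:-1/9*, -3:-1/7
[9] O move#5: -1:+1/8*, -3:+1/6
[8] X move#6: -1:-1/7*, -3:-1/5
[7] O move#7: -1:+1/6*, -3:+1/4
[6] X move#8: -1:-1/5*, -3:-1/3
[5] O move#9: -1:+1/4*, -3:+1/2
[4] X move#10: -1:-1/3*, -3:-1/1
[3] O move#11: -1:+1/2*, -3:+1/0
[2] X move#12: -1:-1/1*
[1] O move#13: -1:+1/0*
[0] end (terminal -1, X#14); searched 13 to 13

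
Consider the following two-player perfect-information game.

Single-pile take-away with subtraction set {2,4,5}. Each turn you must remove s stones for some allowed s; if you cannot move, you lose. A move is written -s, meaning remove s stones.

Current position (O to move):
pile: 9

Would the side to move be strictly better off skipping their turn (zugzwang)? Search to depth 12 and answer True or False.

p1 O@[9]: -2[7]+1* -4[5]-1 -5[4]-1
p2 X@[7]: -2[5]-1* -4[3]-1 -5[2]-1
p3 O@[5]: -2[3]-1 -4[1]+1* -5[0]+1
p4 X@[1] terminal -1; root [9] d12
suppose O passes — search the same position with X to move:
pass> p1 X@[9]: -2[7]+1* -4[5]-1 -5[4]-1
pass> p2 O@[7]: -2[5]-1* -4[3]-1 -5[2]-1
pass> p3 X@[5]: -2[3]-1 -4[1]+1* -5[0]+1
pass> p4 O@[1] terminal -1; root [9] d12
for O: play +1, pass -1

zugzwang(9, O) = False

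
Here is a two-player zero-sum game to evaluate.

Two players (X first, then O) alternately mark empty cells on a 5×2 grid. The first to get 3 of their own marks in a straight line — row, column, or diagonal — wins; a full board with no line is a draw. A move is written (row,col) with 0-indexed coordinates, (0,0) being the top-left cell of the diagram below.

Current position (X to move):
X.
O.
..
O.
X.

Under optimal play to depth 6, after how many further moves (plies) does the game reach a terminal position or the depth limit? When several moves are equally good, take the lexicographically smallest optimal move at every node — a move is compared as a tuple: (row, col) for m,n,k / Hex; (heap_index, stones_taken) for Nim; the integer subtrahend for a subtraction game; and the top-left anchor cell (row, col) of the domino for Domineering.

PV length from [X./O./../O./X.]: 6 plies

ply 1, X at X./O./../O./X. | (0,1)=-1→XX/O./../O./X.; (1,1)=-1→X./OX/../O./X.; (2,0)=+0→X./O./X./O./X.*; (2,1)=-1→X./O./.X/O./X.; (3,1)=-1→X./O./../OX/X.; (4,1)=-1→X./O./../O./XX
ply 2, O at X./O./X./O./X. | (0,1)=+0→XO/O./X./O./X.*; (1,1)=+0→X./OO/X./O./X.; (2,1)=+0→X./O./XO/O./X.; (3,1)=+0→X./O./X./OO/X.; (4,1)=+0→X./O./X./O./XO
ply 3, X at XO/O./X./O./X. | (1,1)=+0→XO/OX/X./O./X.*; (2,1)=+0→XO/O./XX/O./X.; (3,1)=+0→XO/O./X./OX/X.; (4,1)=+0→XO/O./X./O./XX
ply 4, O at XO/OX/X./O./X. | (2,1)=+0→XO/OX/XO/O./X.*; (3,1)=+0→XO/OX/X./OO/X.; (4,1)=+0→XO/OX/X./O./XO
ply 5, X at XO/OX/XO/O./X. | (3,1)=+0→XO/OX/XO/OX/X.*; (4,1)=+0→XO/OX/XO/O./XX
ply 6, O at XO/OX/XO/OX/X. | (4,1)=+0→XO/OX/XO/OX/XO*
ply 7: XO/OX/XO/OX/XO is terminal +0 (X); from X./O./../O./X. depth 6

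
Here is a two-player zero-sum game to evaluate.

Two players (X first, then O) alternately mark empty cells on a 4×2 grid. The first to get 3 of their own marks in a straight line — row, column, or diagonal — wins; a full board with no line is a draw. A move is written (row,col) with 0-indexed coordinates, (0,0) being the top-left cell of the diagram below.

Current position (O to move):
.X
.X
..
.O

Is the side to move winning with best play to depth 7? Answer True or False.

O winning at [.X/.X/../.O]: False

[.X/.X/../.O] O move#1: (0,0):-1/OX/.X/../.O, (1,0):-1/.X/OX/../.O, (2,0):-1/.X/.X/O./.O, (2,1):+0/.X/.X/.O/.O*, (3,0):-1/.X/.X/../OO
[.X/.X/.O/.O] X move#2: (0,0):+0/XX/.X/.O/.O*, (1,0):+0/.X/XX/.O/.O, (2,0):+0/.X/.X/XO/.O, (3,0):+0/.X/.X/.O/XO
[XX/.X/.O/.O] O move#3: (1,0):+0/XX/OX/.O/.O*, (2,0):+0/XX/.X/OO/.O, (3,0):+0/XX/.X/.O/OO
[XX/OX/.O/.O] X move#4: (2,0):+0/XX/OX/XO/.O*, (3,0):+0/XX/OX/.O/XO
[XX/OX/XO/.O] O move#5: (3,0):+0/XX/OX/XO/OO*
[XX/OX/XO/OO] end (terminal +0, X#6); searched .X/.X/../.O to 7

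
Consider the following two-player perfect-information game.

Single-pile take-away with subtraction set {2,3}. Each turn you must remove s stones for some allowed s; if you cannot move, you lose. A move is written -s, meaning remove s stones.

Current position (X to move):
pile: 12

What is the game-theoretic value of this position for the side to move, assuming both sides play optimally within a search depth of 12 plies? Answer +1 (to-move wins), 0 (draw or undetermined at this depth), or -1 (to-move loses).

[12] X move#1: -2:+1/10*, -3:-1/9
[10] O move#2: -2:-1/8*, -3:-1/7
[8] X move#3: -2:+1/6*, -3:+1/5
[6] O move#4: -2:-1/4*, -3:-1/3
[4] X move#5: -2:-1/2, -3:+1/1*
[1] end (terminal -1, O#6); searched 12 to 12

value(12, X) = +1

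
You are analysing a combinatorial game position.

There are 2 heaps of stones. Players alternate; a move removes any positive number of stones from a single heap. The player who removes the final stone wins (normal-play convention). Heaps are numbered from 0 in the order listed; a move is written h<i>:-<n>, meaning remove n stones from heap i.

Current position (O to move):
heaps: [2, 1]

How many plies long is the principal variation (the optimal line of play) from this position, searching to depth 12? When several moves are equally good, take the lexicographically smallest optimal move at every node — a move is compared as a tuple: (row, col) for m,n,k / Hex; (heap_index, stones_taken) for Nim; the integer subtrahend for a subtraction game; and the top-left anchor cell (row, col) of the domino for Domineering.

PV length from [(2,1)]: 3 plies

[(2,1)] O move#1: h0:-1:+1/(1,1)*, h0:-2:-1/(0,1), h1:-1:-1/(2,0)
[(1,1)] X move#2: h0:-1:-1/(0,1)*, h1:-1:-1/(1,0)
[(0,1)] O move#3: h1:-1:+1/(0,0)*
[(0,0)] end (terminal -1, X#4); searched (2,1) to 12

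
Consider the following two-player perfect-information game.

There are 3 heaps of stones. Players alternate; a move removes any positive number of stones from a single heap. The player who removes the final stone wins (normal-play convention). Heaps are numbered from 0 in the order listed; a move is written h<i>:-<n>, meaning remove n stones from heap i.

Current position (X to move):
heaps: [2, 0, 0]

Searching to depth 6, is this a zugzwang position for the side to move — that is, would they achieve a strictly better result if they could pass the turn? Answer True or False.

[(2,0,0)] X move#1: h0:-1:-1/(1,0,0), h0:-2:+1/(0,0,0)*
[(0,0,0)] end (terminal -1, O#2); searched (2,0,0) to 6
suppose X passes — search the same position with O to move:
pass> [(2,0,0)] O move#1: h0:-1:-1/(1,0,0), h0:-2:+1/(0,0,0)*
pass> [(0,0,0)] end (terminal -1, X#2); searched (2,0,0) to 6
for X: play +1, pass -1

zugzwang((2,0,0), X) = False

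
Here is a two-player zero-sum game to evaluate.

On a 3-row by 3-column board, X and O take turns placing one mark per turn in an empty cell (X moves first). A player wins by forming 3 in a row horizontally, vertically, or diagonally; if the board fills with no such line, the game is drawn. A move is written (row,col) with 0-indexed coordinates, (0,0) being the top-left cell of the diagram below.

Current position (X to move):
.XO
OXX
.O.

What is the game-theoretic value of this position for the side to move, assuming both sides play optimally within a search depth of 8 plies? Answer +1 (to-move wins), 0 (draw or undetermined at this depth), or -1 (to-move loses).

value(.XO/OXX/.O., X) = 0

[.XO/OXX/.O.] X move#1: (0,0):+0/XXO/OXX/.O.*, (2,0):+0/.XO/OXX/XO., (2,2):+0/.XO/OXX/.OX
[XXO/OXX/.O.] O move#2: (2,0):-1/XXO/OXX/OO., (2,2):+0/XXO/OXX/.OO*
[XXO/OXX/.OO] X move#3: (2,0):+0/XXO/OXX/XOO*
[XXO/OXX/XOO] end (terminal +0, O#4); searched .XO/OXX/.O. to 8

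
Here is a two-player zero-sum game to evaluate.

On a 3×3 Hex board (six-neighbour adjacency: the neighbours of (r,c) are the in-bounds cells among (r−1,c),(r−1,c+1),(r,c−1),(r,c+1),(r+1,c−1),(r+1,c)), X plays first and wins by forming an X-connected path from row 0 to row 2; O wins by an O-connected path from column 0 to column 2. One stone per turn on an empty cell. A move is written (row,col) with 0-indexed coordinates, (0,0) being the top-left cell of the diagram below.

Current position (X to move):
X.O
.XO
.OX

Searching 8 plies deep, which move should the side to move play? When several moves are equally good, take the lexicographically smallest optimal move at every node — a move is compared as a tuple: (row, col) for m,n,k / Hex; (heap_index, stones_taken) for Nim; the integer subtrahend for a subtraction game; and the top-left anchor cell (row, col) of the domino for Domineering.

X's best at [X.O/.XO/.OX]: (2,0)

ply 1, X at X.O/.XO/.OX | (0,1)=-1→XXO/.XO/.OX; (1,0)=-1→X.O/XXO/.OX; (2,0)=+1→X.O/.XO/XOX*
ply 2, O at X.O/.XO/XOX | (0,1)=-1→XOO/.XO/XOX*; (1,0)=-1→X.O/OXO/XOX
ply 3, X at XOO/.XO/XOX | (1,0)=+1→XOO/XXO/XOX*
ply 4: XOO/XXO/XOX is terminal -1 (O); from X.O/.XO/.OX depth 8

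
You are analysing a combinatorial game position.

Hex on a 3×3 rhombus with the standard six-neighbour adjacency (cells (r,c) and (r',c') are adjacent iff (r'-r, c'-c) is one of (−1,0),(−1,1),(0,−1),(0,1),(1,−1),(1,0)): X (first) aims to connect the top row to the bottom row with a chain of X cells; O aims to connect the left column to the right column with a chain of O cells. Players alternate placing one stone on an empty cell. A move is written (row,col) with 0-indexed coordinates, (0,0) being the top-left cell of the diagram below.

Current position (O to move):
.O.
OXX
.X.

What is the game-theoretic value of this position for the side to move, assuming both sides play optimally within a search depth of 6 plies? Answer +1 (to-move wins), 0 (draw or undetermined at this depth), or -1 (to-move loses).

ply 1, O at .O./OXX/.X. | (0,0)=-1→OO./OXX/.X.; (0,2)=+1→.OO/OXX/.X.*; (2,0)=-1→.O./OXX/OX.; (2,2)=-1→.O./OXX/.XO
ply 2: .OO/OXX/.X. is terminal -1 (X); from .O./OXX/.X. depth 6

value(.O./OXX/.X., O) = +1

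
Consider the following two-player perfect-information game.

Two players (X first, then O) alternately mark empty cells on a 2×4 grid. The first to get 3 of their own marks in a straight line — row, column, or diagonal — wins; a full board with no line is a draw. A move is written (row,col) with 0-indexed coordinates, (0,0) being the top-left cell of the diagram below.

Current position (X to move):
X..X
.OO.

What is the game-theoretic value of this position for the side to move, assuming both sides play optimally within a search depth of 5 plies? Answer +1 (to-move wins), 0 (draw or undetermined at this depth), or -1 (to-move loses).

value(X..X/.OO., X) = -1

[X..X/.OO.] X move#1: (0,1):-1/XX.X/.OO.*, (0,2):-1/X.XX/.OO., (1,0):-1/X..X/XOO., (1,3):-1/X..X/.OOX
[XX.X/.OO.] O move#2: (0,2):+1/XXOX/.OO.*, (1,0):+1/XX.X/OOO., (1,3):+1/XX.X/.OOO
[XXOX/.OO.] X move#3: (1,0):-1/XXOX/XOO.*, (1,3):-1/XXOX/.OOX
[XXOX/XOO.] O move#4: (1,3):+1/XXOX/XOOO*
[XXOX/XOOO] end (terminal -1, X#5); searched X..X/.OO. to 5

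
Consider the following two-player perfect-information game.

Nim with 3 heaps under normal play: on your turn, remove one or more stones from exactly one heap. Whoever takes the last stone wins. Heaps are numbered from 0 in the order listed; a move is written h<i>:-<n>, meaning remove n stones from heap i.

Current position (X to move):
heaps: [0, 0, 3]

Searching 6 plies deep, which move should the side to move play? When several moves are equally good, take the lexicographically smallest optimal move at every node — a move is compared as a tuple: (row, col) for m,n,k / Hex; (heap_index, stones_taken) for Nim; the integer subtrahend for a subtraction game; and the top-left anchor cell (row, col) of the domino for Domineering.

X's best at [(0,0,3)]: h2:-3

ply 1, X at (0,0,3) | h2:-1=-1→(0,0,2); h2:-2=-1→(0,0,1); h2:-3=+1→(0,0,0)*
ply 2: (0,0,0) is terminal -1 (O); from (0,0,3) depth 6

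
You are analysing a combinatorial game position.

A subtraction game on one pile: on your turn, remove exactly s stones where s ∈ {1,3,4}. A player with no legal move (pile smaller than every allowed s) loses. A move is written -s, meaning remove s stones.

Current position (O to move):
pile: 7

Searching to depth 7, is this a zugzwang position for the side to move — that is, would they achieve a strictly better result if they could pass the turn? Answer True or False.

ply 1, O at 7 | -1=-1→6*; -3=-1→4; -4=-1→3
ply 2, X at 6 | -1=-1→5; -3=-1→3; -4=+1→2*
ply 3, O at 2 | -1=-1→1*
ply 4, X at 1 | -1=+1→0*
ply 5: 0 is terminal -1 (O); from 7 depth 7
suppose O passes — search the same position with X to move:
pass> ply 1, X at 7 | -1=-1→6*; -3=-1→4; -4=-1→3
pass> ply 2, O at 6 | -1=-1→5; -3=-1→3; -4=+1→2*
pass> ply 3, X at 2 | -1=-1→1*
pass> ply 4, O at 1 | -1=+1→0*
pass> ply 5: 0 is terminal -1 (X); from 7 depth 7
for O: play -1, pass +1

zugzwang(7, O) = True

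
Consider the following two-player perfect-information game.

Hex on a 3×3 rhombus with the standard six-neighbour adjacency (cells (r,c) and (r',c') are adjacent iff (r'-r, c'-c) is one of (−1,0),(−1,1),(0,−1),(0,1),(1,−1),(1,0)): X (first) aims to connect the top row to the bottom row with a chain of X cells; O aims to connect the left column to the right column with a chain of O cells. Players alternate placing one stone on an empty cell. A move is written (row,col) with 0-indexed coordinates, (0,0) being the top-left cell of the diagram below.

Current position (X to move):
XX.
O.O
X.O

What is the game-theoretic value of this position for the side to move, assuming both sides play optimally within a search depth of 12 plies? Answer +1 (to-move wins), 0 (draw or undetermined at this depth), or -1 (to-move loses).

value(XX./O.O/X.O, X) = +1

p1 X@[XX./O.O/X.O]: (0,2)[XXX/O.O/X.O]-1 (1,1)[XX./OXO/X.O]+1* (2,1)[XX./O.O/XXO]-1
p2 O@[XX./OXO/X.O] terminal -1; root [XX./O.O/X.O] d12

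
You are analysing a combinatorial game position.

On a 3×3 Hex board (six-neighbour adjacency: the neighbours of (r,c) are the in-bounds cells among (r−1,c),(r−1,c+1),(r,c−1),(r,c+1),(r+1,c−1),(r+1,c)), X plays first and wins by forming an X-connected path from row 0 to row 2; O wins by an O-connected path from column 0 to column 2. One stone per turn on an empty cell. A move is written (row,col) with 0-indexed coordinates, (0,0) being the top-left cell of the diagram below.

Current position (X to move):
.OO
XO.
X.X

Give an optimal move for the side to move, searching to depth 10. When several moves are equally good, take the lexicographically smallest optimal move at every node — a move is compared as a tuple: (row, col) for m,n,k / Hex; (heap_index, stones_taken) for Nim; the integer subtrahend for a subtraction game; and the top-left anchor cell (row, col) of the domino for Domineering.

ply 1, X at .OO/XO./X.X | (0,0)=+1→XOO/XO./X.X*; (1,2)=-1→.OO/XOX/X.X; (2,1)=-1→.OO/XO./XXX
ply 2: XOO/XO./X.X is terminal -1 (O); from .OO/XO./X.X depth 10

X's best at [.OO/XO./X.X]: (0,0)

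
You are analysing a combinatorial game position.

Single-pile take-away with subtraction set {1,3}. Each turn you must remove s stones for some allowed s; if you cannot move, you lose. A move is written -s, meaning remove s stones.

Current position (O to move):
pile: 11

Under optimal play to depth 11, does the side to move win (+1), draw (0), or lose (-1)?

value(11, O) = +1

ply 1, O at 11 | -1=+1→10*; -3=+1→8
ply 2, X at 10 | -1=-1→9*; -3=-1→7
ply 3, O at 9 | -1=+1→8*; -3=+1→6
ply 4, X at 8 | -1=-1→7*; -3=-1→5
ply 5, O at 7 | -1=+1→6*; -3=+1→4
ply 6, X at 6 | -1=-1→5*; -3=-1→3
ply 7, O at 5 | -1=+1→4*; -3=+1→2
ply 8, X at 4 | -1=-1→3*; -3=-1→1
ply 9, O at 3 | -1=+1→2*; -3=+1→0
ply 10, X at 2 | -1=-1→1*
ply 11, O at 1 | -1=+1→0*
ply 12: 0 is terminal -1 (X); from 11 depth 11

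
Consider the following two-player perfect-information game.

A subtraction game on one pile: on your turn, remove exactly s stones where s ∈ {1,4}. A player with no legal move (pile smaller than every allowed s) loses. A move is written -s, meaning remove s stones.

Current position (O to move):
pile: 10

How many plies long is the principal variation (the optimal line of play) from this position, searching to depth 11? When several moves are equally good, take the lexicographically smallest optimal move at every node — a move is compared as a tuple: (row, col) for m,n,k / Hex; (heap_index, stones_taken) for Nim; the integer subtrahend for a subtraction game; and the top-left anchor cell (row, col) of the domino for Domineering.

[10] O move#1: -1:-1/9*, -4:-1/6
[9] X move#2: -1:-1/8, -4:+1/5*
[5] O move#3: -1:-1/4*, -4:-1/1
[4] X move#4: -1:-1/3, -4:+1/0*
[0] end (terminal -1, O#5); searched 10 to 11

PV length from [10]: 4 plies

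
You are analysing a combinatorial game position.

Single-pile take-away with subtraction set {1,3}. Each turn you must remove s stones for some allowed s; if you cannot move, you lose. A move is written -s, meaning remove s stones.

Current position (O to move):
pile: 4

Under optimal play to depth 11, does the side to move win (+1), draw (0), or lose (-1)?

p1 O@[4]: -1[3]-1* -3[1]-1
p2 X@[3]: -1[2]+1* -3[0]+1
p3 O@[2]: -1[1]-1*
p4 X@[1]: -1[0]+1*
p5 O@[0] terminal -1; root [4] d11

value(4, O) = -1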